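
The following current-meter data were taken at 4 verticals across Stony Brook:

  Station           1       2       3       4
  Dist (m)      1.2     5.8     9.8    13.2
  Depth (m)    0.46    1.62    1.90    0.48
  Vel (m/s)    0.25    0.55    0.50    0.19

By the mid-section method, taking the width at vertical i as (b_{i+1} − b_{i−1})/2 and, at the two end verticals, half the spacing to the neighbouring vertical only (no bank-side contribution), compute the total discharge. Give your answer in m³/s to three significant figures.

w_1 = (5.8 − 1.2)/2 = 2.3 m; q_1 = 0.25 × 0.46 × 2.3 = 0.2645 m³/s
w_2 = (9.8 − 1.2)/2 = 4.3 m; q_2 = 0.55 × 1.62 × 4.3 = 3.831 m³/s
w_3 = (13.2 − 5.8)/2 = 3.7 m; q_3 = 0.50 × 1.90 × 3.7 = 3.515 m³/s
w_4 = (13.2 − 9.8)/2 = 1.7 m; q_4 = 0.19 × 0.48 × 1.7 = 0.1550 m³/s
Q = Σ qᵢ = 7.766 m³/s

7.77 m³/s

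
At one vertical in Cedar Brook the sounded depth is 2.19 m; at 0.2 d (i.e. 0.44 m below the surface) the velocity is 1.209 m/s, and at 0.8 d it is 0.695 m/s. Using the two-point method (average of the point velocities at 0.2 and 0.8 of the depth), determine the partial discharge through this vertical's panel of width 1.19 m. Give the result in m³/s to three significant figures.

2.48 m³/s

v̄ = (1.209 + 0.695) / 2 = 0.9520 m/s
q = v̄ × d × w = 0.9520 × 2.19 × 1.19 = 2.481 m³/s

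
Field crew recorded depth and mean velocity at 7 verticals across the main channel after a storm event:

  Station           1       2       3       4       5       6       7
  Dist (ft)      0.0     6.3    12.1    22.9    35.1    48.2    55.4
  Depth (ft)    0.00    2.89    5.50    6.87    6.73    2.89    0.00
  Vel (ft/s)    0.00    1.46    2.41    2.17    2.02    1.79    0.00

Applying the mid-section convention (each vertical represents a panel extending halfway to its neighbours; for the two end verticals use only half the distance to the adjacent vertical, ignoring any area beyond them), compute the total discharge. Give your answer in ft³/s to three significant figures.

531 ft³/s

w_2 = (12.1 − 0.0)/2 = 6.05 ft; q_2 = 1.46 × 2.89 × 6.05 = 25.53 ft³/s
w_3 = (22.9 − 6.3)/2 = 8.3 ft; q_3 = 2.41 × 5.50 × 8.3 = 110.0 ft³/s
w_4 = (35.1 − 12.1)/2 = 11.5 ft; q_4 = 2.17 × 6.87 × 11.5 = 171.4 ft³/s
w_5 = (48.2 − 22.9)/2 = 12.65 ft; q_5 = 2.02 × 6.73 × 12.65 = 172.0 ft³/s
w_6 = (55.4 − 35.1)/2 = 10.15 ft; q_6 = 1.79 × 2.89 × 10.15 = 52.51 ft³/s
Stations 1, 7 contribute zero (depth or velocity is 0).
Q = Σ qᵢ = 531.5 ft³/s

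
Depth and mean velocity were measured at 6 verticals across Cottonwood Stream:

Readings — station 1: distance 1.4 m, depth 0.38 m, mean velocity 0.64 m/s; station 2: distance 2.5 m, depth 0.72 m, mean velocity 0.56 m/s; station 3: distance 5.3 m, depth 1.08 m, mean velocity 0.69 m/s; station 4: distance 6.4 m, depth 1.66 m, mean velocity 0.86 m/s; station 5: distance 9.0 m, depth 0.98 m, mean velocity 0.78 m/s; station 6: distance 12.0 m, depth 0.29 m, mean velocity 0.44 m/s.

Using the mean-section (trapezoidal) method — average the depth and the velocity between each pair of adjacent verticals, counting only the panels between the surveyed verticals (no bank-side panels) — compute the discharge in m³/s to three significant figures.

Panel 1-2: Δb = 1.1 m, d̄ = (0.38+0.72)/2 = 0.55, v̄ = (0.64+0.56)/2 = 0.6 → q = 1.1×0.55×0.6 = 0.3630 m³/s
Panel 2-3: Δb = 2.8 m, d̄ = (0.72+1.08)/2 = 0.9, v̄ = (0.56+0.69)/2 = 0.625 → q = 2.8×0.9×0.625 = 1.575 m³/s
Panel 3-4: Δb = 1.1 m, d̄ = (1.08+1.66)/2 = 1.37, v̄ = (0.69+0.86)/2 = 0.775 → q = 1.1×1.37×0.775 = 1.168 m³/s
Panel 4-5: Δb = 2.6 m, d̄ = (1.66+0.98)/2 = 1.32, v̄ = (0.86+0.78)/2 = 0.82 → q = 2.6×1.32×0.82 = 2.814 m³/s
Panel 5-6: Δb = 3 m, d̄ = (0.98+0.29)/2 = 0.635, v̄ = (0.78+0.44)/2 = 0.61 → q = 3×0.635×0.61 = 1.162 m³/s
Q = Σ q = 7.082 m³/s

7.08 m³/s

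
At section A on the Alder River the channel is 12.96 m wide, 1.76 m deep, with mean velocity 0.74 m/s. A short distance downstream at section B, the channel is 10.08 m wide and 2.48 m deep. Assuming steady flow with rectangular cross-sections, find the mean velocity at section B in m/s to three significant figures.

0.675 m/s

Q = A₁V₁ = (12.96×1.76) × 0.74 = 16.88 m³/s
A₂ = 10.08 × 2.48 = 25.00 m²
V₂ = Q/A₂ = 16.88/25.00 = 0.6752 m/s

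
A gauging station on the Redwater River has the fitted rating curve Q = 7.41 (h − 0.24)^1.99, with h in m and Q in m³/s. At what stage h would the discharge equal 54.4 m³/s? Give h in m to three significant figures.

h − h₀ = (Q/C)^(1/b) = (54.4/7.41)^(1/1.99) = 2.723 m
h = 0.24 + 2.723 = 2.963 m

2.96 m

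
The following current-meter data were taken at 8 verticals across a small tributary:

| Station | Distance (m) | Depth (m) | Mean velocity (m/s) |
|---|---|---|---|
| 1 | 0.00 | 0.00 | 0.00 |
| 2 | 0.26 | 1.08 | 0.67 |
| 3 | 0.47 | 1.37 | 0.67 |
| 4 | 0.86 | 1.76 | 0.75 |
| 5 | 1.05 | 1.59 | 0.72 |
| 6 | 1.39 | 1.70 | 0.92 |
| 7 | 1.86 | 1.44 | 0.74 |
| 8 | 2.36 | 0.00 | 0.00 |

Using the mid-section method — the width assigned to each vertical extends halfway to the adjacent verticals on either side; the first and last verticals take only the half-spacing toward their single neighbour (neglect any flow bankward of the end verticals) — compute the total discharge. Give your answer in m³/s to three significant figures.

w_2 = (0.47 − 0.00)/2 = 0.235 m; q_2 = 0.67 × 1.08 × 0.235 = 0.1700 m³/s
w_3 = (0.86 − 0.26)/2 = 0.3 m; q_3 = 0.67 × 1.37 × 0.3 = 0.2754 m³/s
w_4 = (1.05 − 0.47)/2 = 0.29 m; q_4 = 0.75 × 1.76 × 0.29 = 0.3828 m³/s
w_5 = (1.39 − 0.86)/2 = 0.265 m; q_5 = 0.72 × 1.59 × 0.265 = 0.3034 m³/s
w_6 = (1.86 − 1.05)/2 = 0.405 m; q_6 = 0.92 × 1.70 × 0.405 = 0.6334 m³/s
w_7 = (2.36 − 1.39)/2 = 0.485 m; q_7 = 0.74 × 1.44 × 0.485 = 0.5168 m³/s
Stations 1, 8 contribute zero (depth or velocity is 0).
Q = Σ qᵢ = 2.282 m³/s

2.28 m³/s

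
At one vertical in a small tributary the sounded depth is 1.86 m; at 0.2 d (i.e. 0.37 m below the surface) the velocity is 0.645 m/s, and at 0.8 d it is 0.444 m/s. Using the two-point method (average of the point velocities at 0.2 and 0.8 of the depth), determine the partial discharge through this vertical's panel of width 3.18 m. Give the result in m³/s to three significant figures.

3.22 m³/s

v̄ = (0.645 + 0.444) / 2 = 0.5445 m/s
q = v̄ × d × w = 0.5445 × 1.86 × 3.18 = 3.221 m³/s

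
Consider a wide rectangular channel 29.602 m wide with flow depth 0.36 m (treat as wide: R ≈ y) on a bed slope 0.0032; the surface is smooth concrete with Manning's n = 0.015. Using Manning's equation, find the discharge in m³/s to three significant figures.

A = b·y = 29.602 × 0.36 = 10.66 m²
Wide channel: R ≈ y = 0.36 m
Q = (1/n)·A·R^(2/3)·S^(1/2) = (1/0.015) × 10.66 × 0.3600^(2/3) × 0.0032^(1/2) = 20.34 m³/s

20.3 m³/s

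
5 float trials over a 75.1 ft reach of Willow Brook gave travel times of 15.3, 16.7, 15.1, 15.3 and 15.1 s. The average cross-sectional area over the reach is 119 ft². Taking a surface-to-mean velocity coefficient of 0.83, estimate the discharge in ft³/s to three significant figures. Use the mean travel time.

t̄ = (15.3 + 16.7 + 15.1 + 15.3 + 15.1) / 5 = 15.5 s
v_surface = L / t̄ = 75.1 / 15.5 = 4.845 ft/s
v_mean = 0.83 × 4.845 = 4.021 ft/s
Q = A × v_mean = 119 × 4.021 = 478.6 ft³/s

479 ft³/s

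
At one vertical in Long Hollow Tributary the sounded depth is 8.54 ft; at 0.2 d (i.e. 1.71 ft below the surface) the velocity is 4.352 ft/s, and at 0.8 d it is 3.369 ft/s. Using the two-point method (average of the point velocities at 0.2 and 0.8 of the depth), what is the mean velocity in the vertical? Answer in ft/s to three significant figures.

v̄ = (4.352 + 3.369) / 2 = 3.861 ft/s

3.86 ft/s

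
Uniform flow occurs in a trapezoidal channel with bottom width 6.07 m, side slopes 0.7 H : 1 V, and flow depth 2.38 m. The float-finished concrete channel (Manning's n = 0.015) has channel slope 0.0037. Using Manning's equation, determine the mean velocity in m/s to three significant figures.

5.43 m/s

A = (b + z·y)·y = (6.07 + 0.7×2.38)×2.38 = 18.41 m²
P = b + 2y√(1+z²) = 6.07 + 2×2.38×√(1+0.7²) = 11.88 m
R = A/P = 18.41/11.88 = 1.550 m
Q = (1/n)·A·R^(2/3)·S^(1/2) = (1/0.015) × 18.41 × 1.550^(2/3) × 0.0037^(1/2) = 99.99 m³/s
V = Q/A = 99.99/18.41 = 5.431 m/s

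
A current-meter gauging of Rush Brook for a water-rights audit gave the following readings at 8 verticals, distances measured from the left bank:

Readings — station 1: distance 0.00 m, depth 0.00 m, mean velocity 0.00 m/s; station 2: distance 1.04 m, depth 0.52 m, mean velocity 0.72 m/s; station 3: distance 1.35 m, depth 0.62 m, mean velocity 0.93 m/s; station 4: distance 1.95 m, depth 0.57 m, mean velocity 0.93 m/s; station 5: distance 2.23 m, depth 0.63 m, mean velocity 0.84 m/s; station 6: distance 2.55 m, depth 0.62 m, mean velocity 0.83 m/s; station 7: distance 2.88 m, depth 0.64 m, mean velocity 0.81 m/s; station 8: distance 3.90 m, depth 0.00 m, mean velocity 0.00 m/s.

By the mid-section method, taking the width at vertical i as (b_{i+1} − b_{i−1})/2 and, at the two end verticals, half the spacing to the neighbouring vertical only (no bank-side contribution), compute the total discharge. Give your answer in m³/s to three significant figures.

w_2 = (1.35 − 0.00)/2 = 0.675 m; q_2 = 0.72 × 0.52 × 0.675 = 0.2527 m³/s
w_3 = (1.95 − 1.04)/2 = 0.455 m; q_3 = 0.93 × 0.62 × 0.455 = 0.2624 m³/s
w_4 = (2.23 − 1.35)/2 = 0.44 m; q_4 = 0.93 × 0.57 × 0.44 = 0.2332 m³/s
w_5 = (2.55 − 1.95)/2 = 0.3 m; q_5 = 0.84 × 0.63 × 0.3 = 0.1588 m³/s
w_6 = (2.88 − 2.23)/2 = 0.325 m; q_6 = 0.83 × 0.62 × 0.325 = 0.1672 m³/s
w_7 = (3.90 − 2.55)/2 = 0.675 m; q_7 = 0.81 × 0.64 × 0.675 = 0.3499 m³/s
Stations 1, 8 contribute zero (depth or velocity is 0).
Q = Σ qᵢ = 1.424 m³/s

1.42 m³/s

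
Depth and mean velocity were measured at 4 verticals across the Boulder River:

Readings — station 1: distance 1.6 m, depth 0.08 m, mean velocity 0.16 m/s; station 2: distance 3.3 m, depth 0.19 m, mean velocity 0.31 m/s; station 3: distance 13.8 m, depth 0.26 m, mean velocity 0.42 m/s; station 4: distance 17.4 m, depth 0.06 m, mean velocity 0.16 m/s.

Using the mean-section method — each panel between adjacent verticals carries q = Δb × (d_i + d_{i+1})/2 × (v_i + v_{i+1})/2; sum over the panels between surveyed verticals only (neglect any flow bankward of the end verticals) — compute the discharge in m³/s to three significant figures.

1.08 m³/s

Panel 1-2: Δb = 1.7 m, d̄ = (0.08+0.19)/2 = 0.135, v̄ = (0.16+0.31)/2 = 0.235 → q = 1.7×0.135×0.235 = 0.05393 m³/s
Panel 2-3: Δb = 10.5 m, d̄ = (0.19+0.26)/2 = 0.225, v̄ = (0.31+0.42)/2 = 0.365 → q = 10.5×0.225×0.365 = 0.8623 m³/s
Panel 3-4: Δb = 3.6 m, d̄ = (0.26+0.06)/2 = 0.16, v̄ = (0.42+0.16)/2 = 0.29 → q = 3.6×0.16×0.29 = 0.1670 m³/s
Q = Σ q = 1.083 m³/s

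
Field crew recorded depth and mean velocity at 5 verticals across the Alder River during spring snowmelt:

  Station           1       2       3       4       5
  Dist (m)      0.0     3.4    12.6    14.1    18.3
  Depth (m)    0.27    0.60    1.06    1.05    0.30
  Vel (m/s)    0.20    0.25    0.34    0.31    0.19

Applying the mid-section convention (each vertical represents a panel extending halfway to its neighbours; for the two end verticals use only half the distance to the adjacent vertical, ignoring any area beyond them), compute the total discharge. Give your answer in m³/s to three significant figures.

4.01 m³/s

w_1 = (3.4 − 0.0)/2 = 1.7 m; q_1 = 0.20 × 0.27 × 1.7 = 0.09180 m³/s
w_2 = (12.6 − 0.0)/2 = 6.3 m; q_2 = 0.25 × 0.60 × 6.3 = 0.9450 m³/s
w_3 = (14.1 − 3.4)/2 = 5.35 m; q_3 = 0.34 × 1.06 × 5.35 = 1.928 m³/s
w_4 = (18.3 − 12.6)/2 = 2.85 m; q_4 = 0.31 × 1.05 × 2.85 = 0.9277 m³/s
w_5 = (18.3 − 14.1)/2 = 2.1 m; q_5 = 0.19 × 0.30 × 2.1 = 0.1197 m³/s
Q = Σ qᵢ = 4.012 m³/s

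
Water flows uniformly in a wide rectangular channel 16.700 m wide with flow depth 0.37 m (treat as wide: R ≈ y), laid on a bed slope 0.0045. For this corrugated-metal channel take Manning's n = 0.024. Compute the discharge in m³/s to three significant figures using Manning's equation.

8.90 m³/s

A = b·y = 16.700 × 0.37 = 6.179 m²
Wide channel: R ≈ y = 0.37 m
Q = (1/n)·A·R^(2/3)·S^(1/2) = (1/0.024) × 6.179 × 0.3700^(2/3) × 0.0045^(1/2) = 8.901 m³/s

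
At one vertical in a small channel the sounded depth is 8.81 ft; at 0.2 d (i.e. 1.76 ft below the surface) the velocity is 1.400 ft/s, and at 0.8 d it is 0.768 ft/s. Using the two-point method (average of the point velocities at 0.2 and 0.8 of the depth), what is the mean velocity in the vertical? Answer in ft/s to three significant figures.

v̄ = (1.400 + 0.768) / 2 = 1.084 ft/s

1.08 ft/s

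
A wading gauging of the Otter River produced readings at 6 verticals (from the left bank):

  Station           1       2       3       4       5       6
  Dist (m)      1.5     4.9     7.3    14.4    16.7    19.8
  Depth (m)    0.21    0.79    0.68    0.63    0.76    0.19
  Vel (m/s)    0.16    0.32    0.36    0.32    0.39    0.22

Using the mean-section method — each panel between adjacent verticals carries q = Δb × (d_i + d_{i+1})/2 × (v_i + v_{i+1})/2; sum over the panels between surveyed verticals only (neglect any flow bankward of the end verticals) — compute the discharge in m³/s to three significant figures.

3.61 m³/s

Panel 1-2: Δb = 3.4 m, d̄ = (0.21+0.79)/2 = 0.5, v̄ = (0.16+0.32)/2 = 0.24 → q = 3.4×0.5×0.24 = 0.4080 m³/s
Panel 2-3: Δb = 2.4 m, d̄ = (0.79+0.68)/2 = 0.735, v̄ = (0.32+0.36)/2 = 0.34 → q = 2.4×0.735×0.34 = 0.5998 m³/s
Panel 3-4: Δb = 7.1 m, d̄ = (0.68+0.63)/2 = 0.655, v̄ = (0.36+0.32)/2 = 0.34 → q = 7.1×0.655×0.34 = 1.581 m³/s
Panel 4-5: Δb = 2.3 m, d̄ = (0.63+0.76)/2 = 0.695, v̄ = (0.32+0.39)/2 = 0.355 → q = 2.3×0.695×0.355 = 0.5675 m³/s
Panel 5-6: Δb = 3.1 m, d̄ = (0.76+0.19)/2 = 0.475, v̄ = (0.39+0.22)/2 = 0.305 → q = 3.1×0.475×0.305 = 0.4491 m³/s
Q = Σ q = 3.606 m³/s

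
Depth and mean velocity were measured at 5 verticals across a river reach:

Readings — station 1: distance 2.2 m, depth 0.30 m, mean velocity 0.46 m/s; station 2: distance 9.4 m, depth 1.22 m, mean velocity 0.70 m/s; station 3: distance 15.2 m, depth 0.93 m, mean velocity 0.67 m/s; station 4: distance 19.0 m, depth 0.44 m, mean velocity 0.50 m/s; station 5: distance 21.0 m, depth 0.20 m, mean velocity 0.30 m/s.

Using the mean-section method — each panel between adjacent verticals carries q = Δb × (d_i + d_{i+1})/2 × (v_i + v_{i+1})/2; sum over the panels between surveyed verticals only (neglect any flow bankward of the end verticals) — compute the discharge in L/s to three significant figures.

9220 L/s

Panel 1-2: Δb = 7.2 m, d̄ = (0.30+1.22)/2 = 0.76, v̄ = (0.46+0.70)/2 = 0.58 → q = 7.2×0.76×0.58 = 3.174 m³/s
Panel 2-3: Δb = 5.8 m, d̄ = (1.22+0.93)/2 = 1.075, v̄ = (0.70+0.67)/2 = 0.685 → q = 5.8×1.075×0.685 = 4.271 m³/s
Panel 3-4: Δb = 3.8 m, d̄ = (0.93+0.44)/2 = 0.685, v̄ = (0.67+0.50)/2 = 0.585 → q = 3.8×0.685×0.585 = 1.523 m³/s
Panel 4-5: Δb = 2 m, d̄ = (0.44+0.20)/2 = 0.32, v̄ = (0.50+0.30)/2 = 0.4 → q = 2×0.32×0.4 = 0.2560 m³/s
Q = Σ q = 9.223 m³/s
= 9.223 × 1000 = 9223 L/s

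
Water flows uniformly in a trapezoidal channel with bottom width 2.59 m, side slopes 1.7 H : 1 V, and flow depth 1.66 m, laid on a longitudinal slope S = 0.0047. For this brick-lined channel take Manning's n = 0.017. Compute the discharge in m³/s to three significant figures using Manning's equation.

A = (b + z·y)·y = (2.59 + 1.7×1.66)×1.66 = 8.984 m²
P = b + 2y√(1+z²) = 2.59 + 2×1.66×√(1+1.7²) = 9.138 m
R = A/P = 8.984/9.138 = 0.9831 m
Q = (1/n)·A·R^(2/3)·S^(1/2) = (1/0.017) × 8.984 × 0.9831^(2/3) × 0.0047^(1/2) = 35.82 m³/s

35.8 m³/s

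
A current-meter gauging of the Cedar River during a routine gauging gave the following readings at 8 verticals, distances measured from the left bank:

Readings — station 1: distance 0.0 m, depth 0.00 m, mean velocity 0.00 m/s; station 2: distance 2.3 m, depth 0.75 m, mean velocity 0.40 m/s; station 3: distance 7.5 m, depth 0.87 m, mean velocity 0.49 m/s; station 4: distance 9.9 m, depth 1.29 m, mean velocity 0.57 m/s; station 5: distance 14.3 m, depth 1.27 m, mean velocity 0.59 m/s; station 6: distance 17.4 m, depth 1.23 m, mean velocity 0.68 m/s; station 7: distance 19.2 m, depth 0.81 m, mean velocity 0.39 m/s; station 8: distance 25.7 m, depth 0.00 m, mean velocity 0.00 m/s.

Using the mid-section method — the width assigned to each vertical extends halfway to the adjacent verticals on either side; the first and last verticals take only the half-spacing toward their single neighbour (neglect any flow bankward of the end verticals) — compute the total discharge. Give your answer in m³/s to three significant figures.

w_2 = (7.5 − 0.0)/2 = 3.75 m; q_2 = 0.40 × 0.75 × 3.75 = 1.125 m³/s
w_3 = (9.9 − 2.3)/2 = 3.8 m; q_3 = 0.49 × 0.87 × 3.8 = 1.620 m³/s
w_4 = (14.3 − 7.5)/2 = 3.4 m; q_4 = 0.57 × 1.29 × 3.4 = 2.500 m³/s
w_5 = (17.4 − 9.9)/2 = 3.75 m; q_5 = 0.59 × 1.27 × 3.75 = 2.810 m³/s
w_6 = (19.2 − 14.3)/2 = 2.45 m; q_6 = 0.68 × 1.23 × 2.45 = 2.049 m³/s
w_7 = (25.7 − 17.4)/2 = 4.15 m; q_7 = 0.39 × 0.81 × 4.15 = 1.311 m³/s
Stations 1, 8 contribute zero (depth or velocity is 0).
Q = Σ qᵢ = 11.42 m³/s

11.4 m³/s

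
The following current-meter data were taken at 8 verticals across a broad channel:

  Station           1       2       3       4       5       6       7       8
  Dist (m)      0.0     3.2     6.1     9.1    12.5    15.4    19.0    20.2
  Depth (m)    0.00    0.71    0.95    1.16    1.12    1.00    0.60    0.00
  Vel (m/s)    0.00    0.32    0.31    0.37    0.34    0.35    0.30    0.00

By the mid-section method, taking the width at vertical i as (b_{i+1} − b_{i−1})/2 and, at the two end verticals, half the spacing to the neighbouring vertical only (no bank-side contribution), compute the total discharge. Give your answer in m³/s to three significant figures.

w_2 = (6.1 − 0.0)/2 = 3.05 m; q_2 = 0.32 × 0.71 × 3.05 = 0.6930 m³/s
w_3 = (9.1 − 3.2)/2 = 2.95 m; q_3 = 0.31 × 0.95 × 2.95 = 0.8688 m³/s
w_4 = (12.5 − 6.1)/2 = 3.2 m; q_4 = 0.37 × 1.16 × 3.2 = 1.373 m³/s
w_5 = (15.4 − 9.1)/2 = 3.15 m; q_5 = 0.34 × 1.12 × 3.15 = 1.200 m³/s
w_6 = (19.0 − 12.5)/2 = 3.25 m; q_6 = 0.35 × 1.00 × 3.25 = 1.138 m³/s
w_7 = (20.2 − 15.4)/2 = 2.4 m; q_7 = 0.30 × 0.60 × 2.4 = 0.4320 m³/s
Stations 1, 8 contribute zero (depth or velocity is 0).
Q = Σ qᵢ = 5.704 m³/s

5.70 m³/s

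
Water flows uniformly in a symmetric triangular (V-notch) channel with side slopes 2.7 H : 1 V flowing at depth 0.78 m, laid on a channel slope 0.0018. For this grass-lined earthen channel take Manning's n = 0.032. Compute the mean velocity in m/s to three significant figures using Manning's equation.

0.678 m/s

A = z·y² = 2.7×0.78² = 1.643 m²
P = 2y√(1+z²) = 2×0.78×√(1+2.7²) = 4.492 m
R = A/P = 1.643/4.492 = 0.3657 m
Q = (1/n)·A·R^(2/3)·S^(1/2) = (1/0.032) × 1.643 × 0.3657^(2/3) × 0.0018^(1/2) = 1.114 m³/s
V = Q/A = 1.114/1.643 = 0.6780 m/s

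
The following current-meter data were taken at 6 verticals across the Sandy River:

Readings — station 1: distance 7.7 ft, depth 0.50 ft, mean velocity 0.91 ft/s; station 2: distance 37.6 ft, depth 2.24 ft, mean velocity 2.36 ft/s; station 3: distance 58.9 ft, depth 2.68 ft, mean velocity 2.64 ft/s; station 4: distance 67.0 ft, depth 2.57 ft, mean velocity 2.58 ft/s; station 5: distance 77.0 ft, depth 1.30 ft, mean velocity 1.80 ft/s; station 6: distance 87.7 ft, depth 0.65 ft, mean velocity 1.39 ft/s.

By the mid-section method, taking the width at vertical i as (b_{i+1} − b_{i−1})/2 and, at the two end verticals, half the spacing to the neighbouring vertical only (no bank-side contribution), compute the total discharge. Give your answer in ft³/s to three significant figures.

w_1 = (37.6 − 7.7)/2 = 14.95 ft; q_1 = 0.91 × 0.50 × 14.95 = 6.802 ft³/s
w_2 = (58.9 − 7.7)/2 = 25.6 ft; q_2 = 2.36 × 2.24 × 25.6 = 135.3 ft³/s
w_3 = (67.0 − 37.6)/2 = 14.7 ft; q_3 = 2.64 × 2.68 × 14.7 = 104.0 ft³/s
w_4 = (77.0 − 58.9)/2 = 9.05 ft; q_4 = 2.58 × 2.57 × 9.05 = 60.01 ft³/s
w_5 = (87.7 − 67.0)/2 = 10.35 ft; q_5 = 1.80 × 1.30 × 10.35 = 24.22 ft³/s
w_6 = (87.7 − 77.0)/2 = 5.35 ft; q_6 = 1.39 × 0.65 × 5.35 = 4.834 ft³/s
Q = Σ qᵢ = 335.2 ft³/s

335 ft³/s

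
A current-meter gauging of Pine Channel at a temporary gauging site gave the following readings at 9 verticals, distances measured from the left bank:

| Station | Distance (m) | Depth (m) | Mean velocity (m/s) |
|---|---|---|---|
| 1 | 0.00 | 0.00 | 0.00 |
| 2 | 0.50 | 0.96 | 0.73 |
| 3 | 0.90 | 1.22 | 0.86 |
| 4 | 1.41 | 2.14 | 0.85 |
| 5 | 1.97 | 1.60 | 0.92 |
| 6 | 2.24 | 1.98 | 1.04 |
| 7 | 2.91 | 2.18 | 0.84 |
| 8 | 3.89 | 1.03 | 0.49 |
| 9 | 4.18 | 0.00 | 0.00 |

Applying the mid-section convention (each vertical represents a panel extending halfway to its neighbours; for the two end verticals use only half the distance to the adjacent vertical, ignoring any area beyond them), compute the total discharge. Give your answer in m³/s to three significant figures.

w_2 = (0.90 − 0.00)/2 = 0.45 m; q_2 = 0.73 × 0.96 × 0.45 = 0.3154 m³/s
w_3 = (1.41 − 0.50)/2 = 0.455 m; q_3 = 0.86 × 1.22 × 0.455 = 0.4774 m³/s
w_4 = (1.97 − 0.90)/2 = 0.535 m; q_4 = 0.85 × 2.14 × 0.535 = 0.9732 m³/s
w_5 = (2.24 − 1.41)/2 = 0.415 m; q_5 = 0.92 × 1.60 × 0.415 = 0.6109 m³/s
w_6 = (2.91 − 1.97)/2 = 0.47 m; q_6 = 1.04 × 1.98 × 0.47 = 0.9678 m³/s
w_7 = (3.89 − 2.24)/2 = 0.825 m; q_7 = 0.84 × 2.18 × 0.825 = 1.511 m³/s
w_8 = (4.18 − 2.91)/2 = 0.635 m; q_8 = 0.49 × 1.03 × 0.635 = 0.3205 m³/s
Stations 1, 9 contribute zero (depth or velocity is 0).
Q = Σ qᵢ = 5.176 m³/s

5.18 m³/s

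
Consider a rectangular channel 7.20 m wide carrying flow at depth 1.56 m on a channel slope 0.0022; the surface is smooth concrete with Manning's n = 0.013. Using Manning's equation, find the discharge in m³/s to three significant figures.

A = b·y = 7.20 × 1.56 = 11.23 m²
P = b + 2y = 7.20 + 2×1.56 = 10.32 m
R = A/P = 11.23/10.32 = 1.088 m
Q = (1/n)·A·R^(2/3)·S^(1/2) = (1/0.013) × 11.23 × 1.088^(2/3) × 0.0022^(1/2) = 42.88 m³/s

42.9 m³/s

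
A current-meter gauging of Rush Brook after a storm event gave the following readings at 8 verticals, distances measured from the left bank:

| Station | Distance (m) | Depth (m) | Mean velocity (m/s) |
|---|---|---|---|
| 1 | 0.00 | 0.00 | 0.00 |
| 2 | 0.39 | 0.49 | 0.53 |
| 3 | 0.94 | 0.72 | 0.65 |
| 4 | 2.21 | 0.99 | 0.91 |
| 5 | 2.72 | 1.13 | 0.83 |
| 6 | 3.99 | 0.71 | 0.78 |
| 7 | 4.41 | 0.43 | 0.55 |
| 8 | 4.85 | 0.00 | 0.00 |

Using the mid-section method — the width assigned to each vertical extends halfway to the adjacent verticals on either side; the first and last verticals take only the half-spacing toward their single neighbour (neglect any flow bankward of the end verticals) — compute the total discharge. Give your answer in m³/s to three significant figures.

w_2 = (0.94 − 0.00)/2 = 0.47 m; q_2 = 0.53 × 0.49 × 0.47 = 0.1221 m³/s
w_3 = (2.21 − 0.39)/2 = 0.91 m; q_3 = 0.65 × 0.72 × 0.91 = 0.4259 m³/s
w_4 = (2.72 − 0.94)/2 = 0.89 m; q_4 = 0.91 × 0.99 × 0.89 = 0.8018 m³/s
w_5 = (3.99 − 2.21)/2 = 0.89 m; q_5 = 0.83 × 1.13 × 0.89 = 0.8347 m³/s
w_6 = (4.41 − 2.72)/2 = 0.845 m; q_6 = 0.78 × 0.71 × 0.845 = 0.4680 m³/s
w_7 = (4.85 − 3.99)/2 = 0.43 m; q_7 = 0.55 × 0.43 × 0.43 = 0.1017 m³/s
Stations 1, 8 contribute zero (depth or velocity is 0).
Q = Σ qᵢ = 2.754 m³/s

2.75 m³/s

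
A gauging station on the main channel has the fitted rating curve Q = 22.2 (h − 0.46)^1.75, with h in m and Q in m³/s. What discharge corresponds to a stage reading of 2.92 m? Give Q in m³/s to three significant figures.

107 m³/s

Q = 22.2 × (2.92 − 0.46)^1.75 = 22.2 × 2.46^1.75 = 107.3 m³/s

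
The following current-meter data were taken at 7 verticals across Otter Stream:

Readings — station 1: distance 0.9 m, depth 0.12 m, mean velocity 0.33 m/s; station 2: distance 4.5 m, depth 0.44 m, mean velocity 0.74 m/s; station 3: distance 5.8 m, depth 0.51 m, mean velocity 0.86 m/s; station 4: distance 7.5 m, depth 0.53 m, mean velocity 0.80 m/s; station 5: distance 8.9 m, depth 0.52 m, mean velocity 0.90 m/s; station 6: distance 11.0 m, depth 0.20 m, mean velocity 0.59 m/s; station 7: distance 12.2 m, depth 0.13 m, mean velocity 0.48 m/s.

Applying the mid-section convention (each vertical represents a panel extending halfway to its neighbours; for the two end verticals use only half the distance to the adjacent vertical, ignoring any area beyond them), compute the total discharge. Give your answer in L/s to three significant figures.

w_1 = (4.5 − 0.9)/2 = 1.8 m; q_1 = 0.33 × 0.12 × 1.8 = 0.07128 m³/s
w_2 = (5.8 − 0.9)/2 = 2.45 m; q_2 = 0.74 × 0.44 × 2.45 = 0.7977 m³/s
w_3 = (7.5 − 4.5)/2 = 1.5 m; q_3 = 0.86 × 0.51 × 1.5 = 0.6579 m³/s
w_4 = (8.9 − 5.8)/2 = 1.55 m; q_4 = 0.80 × 0.53 × 1.55 = 0.6572 m³/s
w_5 = (11.0 − 7.5)/2 = 1.75 m; q_5 = 0.90 × 0.52 × 1.75 = 0.8190 m³/s
w_6 = (12.2 − 8.9)/2 = 1.65 m; q_6 = 0.59 × 0.20 × 1.65 = 0.1947 m³/s
w_7 = (12.2 − 11.0)/2 = 0.6 m; q_7 = 0.48 × 0.13 × 0.6 = 0.03744 m³/s
Q = Σ qᵢ = 3.235 m³/s
= 3.235 × 1000 = 3235 L/s

3240 L/s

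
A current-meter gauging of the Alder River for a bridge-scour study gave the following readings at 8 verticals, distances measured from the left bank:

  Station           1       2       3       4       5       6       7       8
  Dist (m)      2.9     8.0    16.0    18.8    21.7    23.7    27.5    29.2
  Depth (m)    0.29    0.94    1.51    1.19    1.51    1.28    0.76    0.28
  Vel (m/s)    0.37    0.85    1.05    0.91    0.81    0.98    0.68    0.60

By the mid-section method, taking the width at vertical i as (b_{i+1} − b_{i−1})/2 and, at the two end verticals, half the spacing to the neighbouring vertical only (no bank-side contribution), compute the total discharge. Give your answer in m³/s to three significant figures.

25.4 m³/s

w_1 = (8.0 − 2.9)/2 = 2.55 m; q_1 = 0.37 × 0.29 × 2.55 = 0.2736 m³/s
w_2 = (16.0 − 2.9)/2 = 6.55 m; q_2 = 0.85 × 0.94 × 6.55 = 5.233 m³/s
w_3 = (18.8 − 8.0)/2 = 5.4 m; q_3 = 1.05 × 1.51 × 5.4 = 8.562 m³/s
w_4 = (21.7 − 16.0)/2 = 2.85 m; q_4 = 0.91 × 1.19 × 2.85 = 3.086 m³/s
w_5 = (23.7 − 18.8)/2 = 2.45 m; q_5 = 0.81 × 1.51 × 2.45 = 2.997 m³/s
w_6 = (27.5 − 21.7)/2 = 2.9 m; q_6 = 0.98 × 1.28 × 2.9 = 3.638 m³/s
w_7 = (29.2 − 23.7)/2 = 2.75 m; q_7 = 0.68 × 0.76 × 2.75 = 1.421 m³/s
w_8 = (29.2 − 27.5)/2 = 0.85 m; q_8 = 0.60 × 0.28 × 0.85 = 0.1428 m³/s
Q = Σ qᵢ = 25.35 m³/s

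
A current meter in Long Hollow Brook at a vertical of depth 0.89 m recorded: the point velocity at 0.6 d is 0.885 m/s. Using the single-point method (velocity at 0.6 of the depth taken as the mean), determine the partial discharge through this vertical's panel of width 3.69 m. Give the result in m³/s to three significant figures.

2.91 m³/s

v̄ = v₀.₆ = 0.885 m/s
q = v̄ × d × w = 0.8850 × 0.89 × 3.69 = 2.906 m³/s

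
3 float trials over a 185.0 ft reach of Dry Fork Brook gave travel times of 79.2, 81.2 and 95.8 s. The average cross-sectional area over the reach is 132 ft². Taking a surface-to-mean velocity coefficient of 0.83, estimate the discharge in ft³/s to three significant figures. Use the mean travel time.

237 ft³/s

t̄ = (79.2 + 81.2 + 95.8) / 3 = 85.4 s
v_surface = L / t̄ = 185.0 / 85.4 = 2.166 ft/s
v_mean = 0.83 × 2.166 = 1.798 ft/s
Q = A × v_mean = 132 × 1.798 = 237.3 ft³/s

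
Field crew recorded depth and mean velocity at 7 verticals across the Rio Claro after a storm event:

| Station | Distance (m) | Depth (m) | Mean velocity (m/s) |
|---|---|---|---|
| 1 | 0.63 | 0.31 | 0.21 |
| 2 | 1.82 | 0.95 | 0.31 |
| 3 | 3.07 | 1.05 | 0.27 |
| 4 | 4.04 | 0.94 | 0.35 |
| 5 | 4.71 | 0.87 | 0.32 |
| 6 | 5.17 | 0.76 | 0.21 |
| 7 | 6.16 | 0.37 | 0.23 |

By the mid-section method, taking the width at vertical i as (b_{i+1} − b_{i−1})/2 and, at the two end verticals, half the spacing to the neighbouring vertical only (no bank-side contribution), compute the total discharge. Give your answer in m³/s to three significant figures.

1.30 m³/s

w_1 = (1.82 − 0.63)/2 = 0.595 m; q_1 = 0.21 × 0.31 × 0.595 = 0.03873 m³/s
w_2 = (3.07 − 0.63)/2 = 1.22 m; q_2 = 0.31 × 0.95 × 1.22 = 0.3593 m³/s
w_3 = (4.04 − 1.82)/2 = 1.11 m; q_3 = 0.27 × 1.05 × 1.11 = 0.3147 m³/s
w_4 = (4.71 − 3.07)/2 = 0.82 m; q_4 = 0.35 × 0.94 × 0.82 = 0.2698 m³/s
w_5 = (5.17 − 4.04)/2 = 0.565 m; q_5 = 0.32 × 0.87 × 0.565 = 0.1573 m³/s
w_6 = (6.16 − 4.71)/2 = 0.725 m; q_6 = 0.21 × 0.76 × 0.725 = 0.1157 m³/s
w_7 = (6.16 − 5.17)/2 = 0.495 m; q_7 = 0.23 × 0.37 × 0.495 = 0.04212 m³/s
Q = Σ qᵢ = 1.298 m³/s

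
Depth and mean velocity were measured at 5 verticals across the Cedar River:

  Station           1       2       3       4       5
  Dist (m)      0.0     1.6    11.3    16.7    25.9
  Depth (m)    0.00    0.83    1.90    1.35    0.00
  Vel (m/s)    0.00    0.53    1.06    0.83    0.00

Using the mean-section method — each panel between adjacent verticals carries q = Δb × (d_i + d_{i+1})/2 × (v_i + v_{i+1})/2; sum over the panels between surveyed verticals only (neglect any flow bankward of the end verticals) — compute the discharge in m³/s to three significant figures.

21.6 m³/s

Panel 1-2: Δb = 1.6 m, d̄ = (0.00+0.83)/2 = 0.415, v̄ = (0.00+0.53)/2 = 0.265 → q = 1.6×0.415×0.265 = 0.1760 m³/s
Panel 2-3: Δb = 9.7 m, d̄ = (0.83+1.90)/2 = 1.365, v̄ = (0.53+1.06)/2 = 0.795 → q = 9.7×1.365×0.795 = 10.53 m³/s
Panel 3-4: Δb = 5.4 m, d̄ = (1.90+1.35)/2 = 1.625, v̄ = (1.06+0.83)/2 = 0.945 → q = 5.4×1.625×0.945 = 8.292 m³/s
Panel 4-5: Δb = 9.2 m, d̄ = (1.35+0.00)/2 = 0.675, v̄ = (0.83+0.00)/2 = 0.415 → q = 9.2×0.675×0.415 = 2.577 m³/s
Q = Σ q = 21.57 m³/s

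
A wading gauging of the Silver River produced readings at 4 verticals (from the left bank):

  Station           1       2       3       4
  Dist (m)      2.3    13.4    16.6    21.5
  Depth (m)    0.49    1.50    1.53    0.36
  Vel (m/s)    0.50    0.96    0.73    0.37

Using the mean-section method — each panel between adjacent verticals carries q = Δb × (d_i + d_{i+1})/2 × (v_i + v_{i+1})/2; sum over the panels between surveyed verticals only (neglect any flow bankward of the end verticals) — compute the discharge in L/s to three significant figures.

14700 L/s

Panel 1-2: Δb = 11.1 m, d̄ = (0.49+1.50)/2 = 0.995, v̄ = (0.50+0.96)/2 = 0.73 → q = 11.1×0.995×0.73 = 8.062 m³/s
Panel 2-3: Δb = 3.2 m, d̄ = (1.50+1.53)/2 = 1.515, v̄ = (0.96+0.73)/2 = 0.845 → q = 3.2×1.515×0.845 = 4.097 m³/s
Panel 3-4: Δb = 4.9 m, d̄ = (1.53+0.36)/2 = 0.945, v̄ = (0.73+0.37)/2 = 0.55 → q = 4.9×0.945×0.55 = 2.547 m³/s
Q = Σ q = 14.71 m³/s
= 14.71 × 1000 = 14710 L/s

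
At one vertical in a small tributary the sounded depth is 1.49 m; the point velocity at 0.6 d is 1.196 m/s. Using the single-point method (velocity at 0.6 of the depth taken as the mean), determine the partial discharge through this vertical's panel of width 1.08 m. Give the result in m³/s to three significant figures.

1.92 m³/s

v̄ = v₀.₆ = 1.196 m/s
q = v̄ × d × w = 1.196 × 1.49 × 1.08 = 1.925 m³/s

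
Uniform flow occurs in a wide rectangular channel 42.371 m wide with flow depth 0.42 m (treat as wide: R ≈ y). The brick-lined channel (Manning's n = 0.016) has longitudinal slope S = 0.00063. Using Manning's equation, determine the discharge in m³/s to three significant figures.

15.7 m³/s

A = b·y = 42.371 × 0.42 = 17.80 m²
Wide channel: R ≈ y = 0.42 m
Q = (1/n)·A·R^(2/3)·S^(1/2) = (1/0.016) × 17.80 × 0.4200^(2/3) × 0.00063^(1/2) = 15.66 m³/s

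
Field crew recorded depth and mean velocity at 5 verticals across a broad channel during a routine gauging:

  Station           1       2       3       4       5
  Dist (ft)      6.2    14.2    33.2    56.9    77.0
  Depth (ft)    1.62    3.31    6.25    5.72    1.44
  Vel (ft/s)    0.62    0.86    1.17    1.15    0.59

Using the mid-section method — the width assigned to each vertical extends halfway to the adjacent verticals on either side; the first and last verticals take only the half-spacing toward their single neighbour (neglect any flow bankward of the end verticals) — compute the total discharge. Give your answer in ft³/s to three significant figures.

351 ft³/s

w_1 = (14.2 − 6.2)/2 = 4 ft; q_1 = 0.62 × 1.62 × 4 = 4.018 ft³/s
w_2 = (33.2 − 6.2)/2 = 13.5 ft; q_2 = 0.86 × 3.31 × 13.5 = 38.43 ft³/s
w_3 = (56.9 − 14.2)/2 = 21.35 ft; q_3 = 1.17 × 6.25 × 21.35 = 156.1 ft³/s
w_4 = (77.0 − 33.2)/2 = 21.9 ft; q_4 = 1.15 × 5.72 × 21.9 = 144.1 ft³/s
w_5 = (77.0 − 56.9)/2 = 10.05 ft; q_5 = 0.59 × 1.44 × 10.05 = 8.538 ft³/s
Q = Σ qᵢ = 351.2 ft³/s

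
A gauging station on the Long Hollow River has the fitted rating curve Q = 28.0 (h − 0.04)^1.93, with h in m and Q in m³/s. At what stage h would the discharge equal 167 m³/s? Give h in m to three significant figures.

h − h₀ = (Q/C)^(1/b) = (167/28.0)^(1/1.93) = 2.523 m
h = 0.04 + 2.523 = 2.563 m

2.56 m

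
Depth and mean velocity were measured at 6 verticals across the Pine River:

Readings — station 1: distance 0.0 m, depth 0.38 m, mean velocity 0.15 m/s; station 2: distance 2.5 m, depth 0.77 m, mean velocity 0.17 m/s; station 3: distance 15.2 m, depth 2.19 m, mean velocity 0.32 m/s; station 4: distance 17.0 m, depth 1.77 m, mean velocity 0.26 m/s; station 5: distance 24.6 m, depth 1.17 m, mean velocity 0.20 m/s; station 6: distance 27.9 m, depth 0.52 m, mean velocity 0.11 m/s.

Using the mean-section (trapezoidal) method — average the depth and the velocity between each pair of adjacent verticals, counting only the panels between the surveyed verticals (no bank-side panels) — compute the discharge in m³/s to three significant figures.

8.87 m³/s

Panel 1-2: Δb = 2.5 m, d̄ = (0.38+0.77)/2 = 0.575, v̄ = (0.15+0.17)/2 = 0.16 → q = 2.5×0.575×0.16 = 0.2300 m³/s
Panel 2-3: Δb = 12.7 m, d̄ = (0.77+2.19)/2 = 1.48, v̄ = (0.17+0.32)/2 = 0.245 → q = 12.7×1.48×0.245 = 4.605 m³/s
Panel 3-4: Δb = 1.8 m, d̄ = (2.19+1.77)/2 = 1.98, v̄ = (0.32+0.26)/2 = 0.29 → q = 1.8×1.98×0.29 = 1.034 m³/s
Panel 4-5: Δb = 7.6 m, d̄ = (1.77+1.17)/2 = 1.47, v̄ = (0.26+0.20)/2 = 0.23 → q = 7.6×1.47×0.23 = 2.570 m³/s
Panel 5-6: Δb = 3.3 m, d̄ = (1.17+0.52)/2 = 0.845, v̄ = (0.20+0.11)/2 = 0.155 → q = 3.3×0.845×0.155 = 0.4322 m³/s
Q = Σ q = 8.870 m³/s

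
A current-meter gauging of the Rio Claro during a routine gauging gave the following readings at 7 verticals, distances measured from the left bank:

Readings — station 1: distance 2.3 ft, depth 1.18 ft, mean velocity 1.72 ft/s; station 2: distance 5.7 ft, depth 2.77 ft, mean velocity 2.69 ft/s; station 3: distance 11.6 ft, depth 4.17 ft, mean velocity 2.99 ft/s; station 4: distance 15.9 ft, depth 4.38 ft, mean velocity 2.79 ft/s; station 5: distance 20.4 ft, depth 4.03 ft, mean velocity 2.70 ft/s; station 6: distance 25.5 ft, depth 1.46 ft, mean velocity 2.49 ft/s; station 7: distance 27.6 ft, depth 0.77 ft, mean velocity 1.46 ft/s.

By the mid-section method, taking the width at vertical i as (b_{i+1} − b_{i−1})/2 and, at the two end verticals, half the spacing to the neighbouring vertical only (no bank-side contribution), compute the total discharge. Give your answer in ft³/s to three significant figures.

222 ft³/s

w_1 = (5.7 − 2.3)/2 = 1.7 ft; q_1 = 1.72 × 1.18 × 1.7 = 3.450 ft³/s
w_2 = (11.6 − 2.3)/2 = 4.65 ft; q_2 = 2.69 × 2.77 × 4.65 = 34.65 ft³/s
w_3 = (15.9 − 5.7)/2 = 5.1 ft; q_3 = 2.99 × 4.17 × 5.1 = 63.59 ft³/s
w_4 = (20.4 − 11.6)/2 = 4.4 ft; q_4 = 2.79 × 4.38 × 4.4 = 53.77 ft³/s
w_5 = (25.5 − 15.9)/2 = 4.8 ft; q_5 = 2.70 × 4.03 × 4.8 = 52.23 ft³/s
w_6 = (27.6 − 20.4)/2 = 3.6 ft; q_6 = 2.49 × 1.46 × 3.6 = 13.09 ft³/s
w_7 = (27.6 − 25.5)/2 = 1.05 ft; q_7 = 1.46 × 0.77 × 1.05 = 1.180 ft³/s
Q = Σ qᵢ = 222.0 ft³/s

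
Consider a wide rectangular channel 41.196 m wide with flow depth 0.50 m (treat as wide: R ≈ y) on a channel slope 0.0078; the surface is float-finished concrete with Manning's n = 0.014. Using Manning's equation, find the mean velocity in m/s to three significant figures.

3.97 m/s

A = b·y = 41.196 × 0.50 = 20.60 m²
Wide channel: R ≈ y = 0.50 m
Q = (1/n)·A·R^(2/3)·S^(1/2) = (1/0.014) × 20.60 × 0.5000^(2/3) × 0.0078^(1/2) = 81.86 m³/s
V = Q/A = 81.86/20.60 = 3.974 m/s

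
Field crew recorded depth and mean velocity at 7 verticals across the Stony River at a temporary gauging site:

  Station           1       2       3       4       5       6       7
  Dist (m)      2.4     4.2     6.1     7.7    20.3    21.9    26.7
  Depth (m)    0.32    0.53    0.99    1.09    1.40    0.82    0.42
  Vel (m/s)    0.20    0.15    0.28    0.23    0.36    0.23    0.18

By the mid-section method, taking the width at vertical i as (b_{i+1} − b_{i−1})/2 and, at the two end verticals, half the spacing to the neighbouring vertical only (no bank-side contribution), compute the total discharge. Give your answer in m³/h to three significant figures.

w_1 = (4.2 − 2.4)/2 = 0.9 m; q_1 = 0.20 × 0.32 × 0.9 = 0.05760 m³/s
w_2 = (6.1 − 2.4)/2 = 1.85 m; q_2 = 0.15 × 0.53 × 1.85 = 0.1471 m³/s
w_3 = (7.7 − 4.2)/2 = 1.75 m; q_3 = 0.28 × 0.99 × 1.75 = 0.4851 m³/s
w_4 = (20.3 − 6.1)/2 = 7.1 m; q_4 = 0.23 × 1.09 × 7.1 = 1.780 m³/s
w_5 = (21.9 − 7.7)/2 = 7.1 m; q_5 = 0.36 × 1.40 × 7.1 = 3.578 m³/s
w_6 = (26.7 − 20.3)/2 = 3.2 m; q_6 = 0.23 × 0.82 × 3.2 = 0.6035 m³/s
w_7 = (26.7 − 21.9)/2 = 2.4 m; q_7 = 0.18 × 0.42 × 2.4 = 0.1814 m³/s
Q = Σ qᵢ = 6.833 m³/s
= 6.833 × 3600 = 24600 m³/h

24600 m³/h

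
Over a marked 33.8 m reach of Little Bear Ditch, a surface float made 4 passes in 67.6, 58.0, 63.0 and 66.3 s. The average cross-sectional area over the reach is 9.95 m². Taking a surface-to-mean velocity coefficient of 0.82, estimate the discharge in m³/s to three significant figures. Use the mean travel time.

t̄ = (67.6 + 58.0 + 63.0 + 66.3) / 4 = 63.725 s
v_surface = L / t̄ = 33.8 / 63.725 = 0.5304 m/s
v_mean = 0.82 × 0.5304 = 0.4349 m/s
Q = A × v_mean = 9.95 × 0.4349 = 4.328 m³/s

4.33 m³/s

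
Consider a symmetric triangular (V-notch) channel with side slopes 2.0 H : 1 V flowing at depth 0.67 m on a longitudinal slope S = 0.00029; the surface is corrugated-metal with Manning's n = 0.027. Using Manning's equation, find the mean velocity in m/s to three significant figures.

0.282 m/s

A = z·y² = 2.0×0.67² = 0.8978 m²
P = 2y√(1+z²) = 2×0.67×√(1+2.0²) = 2.996 m
R = A/P = 0.8978/2.996 = 0.2996 m
Q = (1/n)·A·R^(2/3)·S^(1/2) = (1/0.027) × 0.8978 × 0.2996^(2/3) × 0.00029^(1/2) = 0.2536 m³/s
V = Q/A = 0.2536/0.8978 = 0.2824 m/s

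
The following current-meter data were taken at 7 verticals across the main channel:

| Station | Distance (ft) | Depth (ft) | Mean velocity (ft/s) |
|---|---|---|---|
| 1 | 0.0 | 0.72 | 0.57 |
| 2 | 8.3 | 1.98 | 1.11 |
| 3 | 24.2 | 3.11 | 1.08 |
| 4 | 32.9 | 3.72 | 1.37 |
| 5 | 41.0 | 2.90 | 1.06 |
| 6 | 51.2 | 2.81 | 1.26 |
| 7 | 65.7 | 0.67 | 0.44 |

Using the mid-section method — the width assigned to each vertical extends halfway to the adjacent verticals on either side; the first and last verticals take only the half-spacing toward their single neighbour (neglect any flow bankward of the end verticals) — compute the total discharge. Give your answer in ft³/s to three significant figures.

w_1 = (8.3 − 0.0)/2 = 4.15 ft; q_1 = 0.57 × 0.72 × 4.15 = 1.703 ft³/s
w_2 = (24.2 − 0.0)/2 = 12.1 ft; q_2 = 1.11 × 1.98 × 12.1 = 26.59 ft³/s
w_3 = (32.9 − 8.3)/2 = 12.3 ft; q_3 = 1.08 × 3.11 × 12.3 = 41.31 ft³/s
w_4 = (41.0 − 24.2)/2 = 8.4 ft; q_4 = 1.37 × 3.72 × 8.4 = 42.81 ft³/s
w_5 = (51.2 − 32.9)/2 = 9.15 ft; q_5 = 1.06 × 2.90 × 9.15 = 28.13 ft³/s
w_6 = (65.7 − 41.0)/2 = 12.35 ft; q_6 = 1.26 × 2.81 × 12.35 = 43.73 ft³/s
w_7 = (65.7 − 51.2)/2 = 7.25 ft; q_7 = 0.44 × 0.67 × 7.25 = 2.137 ft³/s
Q = Σ qᵢ = 186.4 ft³/s

186 ft³/s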